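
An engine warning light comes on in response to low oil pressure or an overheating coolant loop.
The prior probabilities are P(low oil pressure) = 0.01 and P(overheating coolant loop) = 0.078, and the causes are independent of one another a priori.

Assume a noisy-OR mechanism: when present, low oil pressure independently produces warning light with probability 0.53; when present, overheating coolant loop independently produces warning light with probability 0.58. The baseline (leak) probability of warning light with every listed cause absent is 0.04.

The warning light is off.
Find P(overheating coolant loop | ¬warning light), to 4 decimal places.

P(overheating coolant loop | ¬warning light) ≈ 0.0343

Under noisy-OR, P(warning light | causes) = 1 − (1−0.04)·∏(1−qᵢ) over the active causes.
Weight on overheating coolant loop=true, given the evidence: 0.031135 + 0.000148 = 0.031283
Denominator P(¬warning light): 0.96*0.99*0.922 + 0.4032*0.99*0.078 + 0.4512*0.01*0.922 + 0.189504*0.01*0.078 = 0.911712
Posterior = 0.031283 / 0.911712 ≈ 0.0343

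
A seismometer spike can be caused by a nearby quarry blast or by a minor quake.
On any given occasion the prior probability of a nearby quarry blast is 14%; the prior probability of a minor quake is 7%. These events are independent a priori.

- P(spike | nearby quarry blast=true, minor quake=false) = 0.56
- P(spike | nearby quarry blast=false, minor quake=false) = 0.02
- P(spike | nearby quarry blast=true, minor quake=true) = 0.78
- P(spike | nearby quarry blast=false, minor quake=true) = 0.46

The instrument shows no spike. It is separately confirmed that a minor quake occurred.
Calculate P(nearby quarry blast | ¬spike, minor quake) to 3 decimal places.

P(¬spike | minor quake) = 0.54×0.86 + 0.22×0.14 = 0.464400 + 0.030800 = 0.495200
Of this, 0.030800 comes from 0.22×0.14 (the nearby quarry blast=true cases).
So P(nearby quarry blast | ¬spike, minor quake) = 0.030800/0.495200 ≈ 0.062.

P(nearby quarry blast | ¬spike, minor quake) ≈ 0.062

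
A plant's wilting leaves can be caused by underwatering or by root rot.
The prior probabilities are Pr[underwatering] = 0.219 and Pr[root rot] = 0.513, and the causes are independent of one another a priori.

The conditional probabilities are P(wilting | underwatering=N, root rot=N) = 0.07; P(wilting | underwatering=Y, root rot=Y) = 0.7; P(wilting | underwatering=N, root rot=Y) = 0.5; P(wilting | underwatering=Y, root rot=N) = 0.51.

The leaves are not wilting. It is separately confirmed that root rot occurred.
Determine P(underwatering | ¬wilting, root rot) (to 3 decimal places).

P(¬wilting | root rot) = 0.5·0.781 + 0.3·0.219 = 0.390500 + 0.065700 = 0.456200
Of this, 0.065700 comes from 0.3·0.219 (the underwatering=true cases).
So P(underwatering | ¬wilting, root rot) = 0.065700/0.456200 ≈ 0.144.

P(underwatering | ¬wilting, root rot) ≈ 0.144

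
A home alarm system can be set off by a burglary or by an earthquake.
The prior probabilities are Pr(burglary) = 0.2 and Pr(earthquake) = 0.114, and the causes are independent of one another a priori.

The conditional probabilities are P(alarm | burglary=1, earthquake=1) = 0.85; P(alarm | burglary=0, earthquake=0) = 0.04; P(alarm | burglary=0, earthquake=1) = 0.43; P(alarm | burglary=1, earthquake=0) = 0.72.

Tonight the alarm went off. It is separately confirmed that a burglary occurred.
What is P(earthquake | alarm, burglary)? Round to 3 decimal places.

For the numerator, keep only earthquake=true terms: 0.85·0.114 = 0.096900
Normalizer over all consistent configurations: 0.72·0.886 + 0.85·0.114 = 0.734820
P(earthquake | alarm, burglary) = 0.096900/0.734820 ≈ 0.132

P(earthquake | alarm, burglary) ≈ 0.132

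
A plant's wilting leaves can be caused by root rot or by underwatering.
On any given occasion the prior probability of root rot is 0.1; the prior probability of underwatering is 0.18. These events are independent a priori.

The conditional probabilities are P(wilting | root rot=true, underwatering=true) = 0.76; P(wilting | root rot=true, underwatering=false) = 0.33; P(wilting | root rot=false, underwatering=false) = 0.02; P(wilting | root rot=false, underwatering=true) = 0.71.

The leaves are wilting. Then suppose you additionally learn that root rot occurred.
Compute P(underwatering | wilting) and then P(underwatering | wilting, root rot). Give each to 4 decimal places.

P(underwatering | wilting) ≈ 0.7548; P(underwatering | wilting, root rot) ≈ 0.3358

P(wilting) = 0.02·0.9·0.82 + 0.71·0.9·0.18 + 0.33·0.1·0.82 + 0.76·0.1·0.18 = 0.014760 + 0.115020 + 0.027060 + 0.013680 = 0.170520
Restricting to configurations with underwatering present: 0.115020 + 0.013680 = 0.128700.
Hence the posterior is 0.128700/0.170520 ≈ 0.7548.

Now condition on the additional information:
Enumerate both values of underwatering and weight by the priors:
  P(wilting | root rot) = 0.33·0.82 + 0.76·0.18
        = 0.270600 + 0.136800 = 0.407400
Configurations with underwatering contribute 0.136800, so
  P(underwatering | wilting, root rot) = 0.136800 / 0.407400 ≈ 0.3358
This is intercausal reasoning (explaining away): once root rot accounts for the wilting, underwatering becomes less likely.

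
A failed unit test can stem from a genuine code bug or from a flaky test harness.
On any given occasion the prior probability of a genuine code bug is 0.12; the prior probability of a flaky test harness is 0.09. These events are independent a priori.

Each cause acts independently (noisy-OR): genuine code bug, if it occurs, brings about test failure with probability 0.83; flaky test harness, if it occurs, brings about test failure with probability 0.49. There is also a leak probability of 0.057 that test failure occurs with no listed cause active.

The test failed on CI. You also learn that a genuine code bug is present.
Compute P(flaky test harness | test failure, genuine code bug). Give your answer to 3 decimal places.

P(flaky test harness | test failure, genuine code bug) ≈ 0.098

Under noisy-OR, P(test failure | causes) = 1 − (1−0.057)·∏(1−qᵢ) over the active causes.
Enumerate both values of flaky test harness and weight by the priors:
  P(test failure | genuine code bug) = 0.83969·0.91 + 0.918242·0.09
        = 0.764118 + 0.082642 = 0.846760
Configurations with flaky test harness contribute 0.082642, so
  P(flaky test harness | test failure, genuine code bug) = 0.082642 / 0.846760 ≈ 0.098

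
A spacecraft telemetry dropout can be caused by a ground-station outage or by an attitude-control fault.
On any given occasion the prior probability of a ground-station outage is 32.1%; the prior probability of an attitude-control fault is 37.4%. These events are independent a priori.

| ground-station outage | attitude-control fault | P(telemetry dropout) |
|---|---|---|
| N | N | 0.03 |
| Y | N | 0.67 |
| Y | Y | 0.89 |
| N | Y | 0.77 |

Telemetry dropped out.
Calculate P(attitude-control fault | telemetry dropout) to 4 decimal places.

P(attitude-control fault | telemetry dropout) ≈ 0.6723

For the numerator, keep only attitude-control fault=true terms: 0.195538 + 0.106848 = 0.302386
The normalizing constant is 0.03×0.679×0.626 + 0.77×0.679×0.374 + 0.67×0.321×0.626 + 0.89×0.321×0.374 = 0.449772
P(attitude-control fault | telemetry dropout) = 0.302386/0.449772 ≈ 0.6723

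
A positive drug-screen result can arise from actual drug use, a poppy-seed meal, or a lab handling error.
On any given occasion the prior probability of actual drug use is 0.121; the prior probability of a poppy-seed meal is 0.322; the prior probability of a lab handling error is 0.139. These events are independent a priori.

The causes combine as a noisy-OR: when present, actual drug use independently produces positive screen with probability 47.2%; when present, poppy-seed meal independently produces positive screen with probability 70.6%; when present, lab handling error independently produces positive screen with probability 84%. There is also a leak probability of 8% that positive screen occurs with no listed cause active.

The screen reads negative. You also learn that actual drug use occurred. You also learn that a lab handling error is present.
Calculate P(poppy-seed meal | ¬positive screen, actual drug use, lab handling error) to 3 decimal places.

P(poppy-seed meal | ¬positive screen, actual drug use, lab handling error) ≈ 0.123

Under noisy-OR, P(positive screen | causes) = 1 − (1−0.08)·∏(1−qᵢ) over the active causes.
Weight on poppy-seed meal=true, given the evidence: 0.02285·0.322 = 0.007358
The normalizing constant is 0.077722·0.678 + 0.02285·0.322 = 0.060054
Posterior = 0.007358 / 0.060054 ≈ 0.123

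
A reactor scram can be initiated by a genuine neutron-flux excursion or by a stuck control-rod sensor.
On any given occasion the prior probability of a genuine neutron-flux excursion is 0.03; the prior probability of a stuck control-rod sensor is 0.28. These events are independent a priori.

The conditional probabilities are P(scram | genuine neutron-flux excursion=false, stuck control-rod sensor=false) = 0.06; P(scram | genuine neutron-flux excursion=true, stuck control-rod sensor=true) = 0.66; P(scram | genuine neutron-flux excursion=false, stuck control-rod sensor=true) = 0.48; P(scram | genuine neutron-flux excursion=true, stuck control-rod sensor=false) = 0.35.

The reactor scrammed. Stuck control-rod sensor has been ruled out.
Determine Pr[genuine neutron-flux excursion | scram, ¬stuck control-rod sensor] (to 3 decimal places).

Enumerate both values of genuine neutron-flux excursion and weight by the priors:
  P(scram | ¬stuck control-rod sensor) = 0.06*0.97 + 0.35*0.03
        = 0.058200 + 0.010500 = 0.068700
Configurations with genuine neutron-flux excursion contribute 0.010500, so
  P(genuine neutron-flux excursion | scram, ¬stuck control-rod sensor) = 0.010500 / 0.068700 ≈ 0.153

Pr[genuine neutron-flux excursion | scram, ¬stuck control-rod sensor] ≈ 0.153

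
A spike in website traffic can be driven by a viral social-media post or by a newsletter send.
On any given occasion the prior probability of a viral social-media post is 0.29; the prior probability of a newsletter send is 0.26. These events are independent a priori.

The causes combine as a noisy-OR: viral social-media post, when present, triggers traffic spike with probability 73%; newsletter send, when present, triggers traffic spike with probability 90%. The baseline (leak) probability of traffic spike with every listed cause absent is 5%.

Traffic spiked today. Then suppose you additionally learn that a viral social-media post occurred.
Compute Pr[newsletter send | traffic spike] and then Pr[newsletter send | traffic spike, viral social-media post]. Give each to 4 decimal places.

Pr[newsletter send | traffic spike] ≈ 0.5642; Pr[newsletter send | traffic spike, viral social-media post] ≈ 0.3153

Under noisy-OR, P(traffic spike | causes) = 1 − (1−0.05)·∏(1−qᵢ) over the active causes.
Weight on newsletter send=true, given the evidence: 0.167063 + 0.073466 = 0.240529
Normalizer over all consistent configurations: 0.05×0.71×0.74 + 0.905×0.71×0.26 + 0.7435×0.29×0.74 + 0.97435×0.29×0.26 = 0.426354
P(newsletter send | traffic spike) = 0.240529/0.426354 ≈ 0.5642

Now condition on the additional information:
P(traffic spike | viral social-media post) = 0.7435*0.74 + 0.97435*0.26 = 0.550190 + 0.253331 = 0.803521
The newsletter send-present share is 0.97435*0.26 = 0.253331.
So P(newsletter send | traffic spike, viral social-media post) = 0.253331/0.803521 ≈ 0.3153.
— viral social-media post explains away the evidence for newsletter send.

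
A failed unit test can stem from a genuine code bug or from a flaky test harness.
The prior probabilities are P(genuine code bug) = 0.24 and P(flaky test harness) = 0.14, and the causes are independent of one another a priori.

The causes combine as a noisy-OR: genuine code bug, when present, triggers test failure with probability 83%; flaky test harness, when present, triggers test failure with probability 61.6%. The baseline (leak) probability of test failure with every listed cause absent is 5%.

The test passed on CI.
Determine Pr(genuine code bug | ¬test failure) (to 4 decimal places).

Pr(genuine code bug | ¬test failure) ≈ 0.0509

Under noisy-OR, P(test failure | causes) = 1 − (1−0.05)·∏(1−qᵢ) over the active causes.
P(¬test failure) = 0.95×0.76×0.86 + 0.3648×0.76×0.14 + 0.1615×0.24×0.86 + 0.062016×0.24×0.14 = 0.620920 + 0.038815 + 0.033334 + 0.002084 = 0.695153
The genuine code bug-present share is 0.033334 + 0.002084 = 0.035418.
So P(genuine code bug | ¬test failure) = 0.035418/0.695153 ≈ 0.0509.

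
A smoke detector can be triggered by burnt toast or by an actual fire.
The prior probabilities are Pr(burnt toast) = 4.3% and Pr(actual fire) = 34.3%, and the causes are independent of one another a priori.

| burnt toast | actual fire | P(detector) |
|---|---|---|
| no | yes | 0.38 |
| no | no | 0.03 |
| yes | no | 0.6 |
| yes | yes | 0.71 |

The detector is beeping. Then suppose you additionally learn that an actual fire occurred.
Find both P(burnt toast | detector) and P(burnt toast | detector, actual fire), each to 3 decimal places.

P(burnt toast | detector) ≈ 0.160; P(burnt toast | detector, actual fire) ≈ 0.077

Sum P(detector|·) weighted by the priors over the 4 (burnt toast, actual fire) configurations:
  P(detector) = 0.03×0.957×0.657 + 0.38×0.957×0.343 + 0.6×0.043×0.657 + 0.71×0.043×0.343
        = 0.018862 + 0.124735 + 0.016951 + 0.010472 = 0.171020
The terms with burnt toast present sum to 0.027423, so
  P(burnt toast | detector) = 0.027423 / 0.171020 ≈ 0.160

Now condition on the additional information:
Enumerate both values of burnt toast and weight by the priors:
  P(detector | actual fire) = 0.38×0.957 + 0.71×0.043
        = 0.363660 + 0.030530 = 0.394190
Configurations with burnt toast contribute 0.030530, so
  P(burnt toast | detector, actual fire) = 0.030530 / 0.394190 ≈ 0.077
Conditioning on actual fire lowers the posterior on burnt toast: the classic explaining-away effect in a common-effect structure.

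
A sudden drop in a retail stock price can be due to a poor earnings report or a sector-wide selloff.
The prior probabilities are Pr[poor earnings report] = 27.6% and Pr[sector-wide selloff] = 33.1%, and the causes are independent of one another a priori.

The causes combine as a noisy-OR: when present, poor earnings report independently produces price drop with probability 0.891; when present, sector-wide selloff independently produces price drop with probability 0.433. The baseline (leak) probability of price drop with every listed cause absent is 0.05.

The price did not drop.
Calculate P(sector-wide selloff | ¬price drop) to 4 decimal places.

P(sector-wide selloff | ¬price drop) ≈ 0.2191

Under noisy-OR, P(price drop | causes) = 1 − (1−0.05)·∏(1−qᵢ) over the active causes.
For the numerator, keep only sector-wide selloff=true terms: 0.129084 + 0.005364 = 0.134448
Denominator P(¬price drop): 0.95*0.724*0.669 + 0.53865*0.724*0.331 + 0.10355*0.276*0.669 + 0.058713*0.276*0.331 = 0.613706
P(sector-wide selloff | ¬price drop) = 0.134448/0.613706 ≈ 0.2191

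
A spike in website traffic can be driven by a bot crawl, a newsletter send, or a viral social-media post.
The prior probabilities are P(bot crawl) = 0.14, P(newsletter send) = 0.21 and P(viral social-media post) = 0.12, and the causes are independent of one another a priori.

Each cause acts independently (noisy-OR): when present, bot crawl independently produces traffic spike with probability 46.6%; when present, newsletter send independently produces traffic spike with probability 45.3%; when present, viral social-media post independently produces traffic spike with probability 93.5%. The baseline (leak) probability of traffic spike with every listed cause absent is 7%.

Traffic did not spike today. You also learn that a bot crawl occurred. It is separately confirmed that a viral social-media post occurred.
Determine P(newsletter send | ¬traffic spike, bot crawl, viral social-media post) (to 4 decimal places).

P(newsletter send | ¬traffic spike, bot crawl, viral social-media post) ≈ 0.1269

Under noisy-OR, P(traffic spike | causes) = 1 − (1−0.07)·∏(1−qᵢ) over the active causes.
P(¬traffic spike | bot crawl, viral social-media post) = 0.03228*0.79 + 0.017657*0.21 = 0.025501 + 0.003708 = 0.029209
The newsletter send-present share is 0.017657*0.21 = 0.003708.
P(newsletter send | ¬traffic spike, bot crawl, viral social-media post) = 0.003708 / 0.029209 ≈ 0.1269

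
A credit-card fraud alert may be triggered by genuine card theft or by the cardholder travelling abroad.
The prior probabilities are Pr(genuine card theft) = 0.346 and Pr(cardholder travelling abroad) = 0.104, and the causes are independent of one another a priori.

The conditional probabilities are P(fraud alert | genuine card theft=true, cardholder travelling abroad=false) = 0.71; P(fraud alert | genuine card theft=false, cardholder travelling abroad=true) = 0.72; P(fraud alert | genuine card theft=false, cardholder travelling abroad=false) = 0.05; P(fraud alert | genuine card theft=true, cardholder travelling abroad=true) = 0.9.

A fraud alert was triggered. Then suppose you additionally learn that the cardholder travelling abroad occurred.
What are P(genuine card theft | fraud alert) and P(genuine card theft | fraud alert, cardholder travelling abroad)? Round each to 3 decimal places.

P(fraud alert) = 0.05*0.654*0.896 + 0.72*0.654*0.104 + 0.71*0.346*0.896 + 0.9*0.346*0.104 = 0.029299 + 0.048972 + 0.220111 + 0.032386 = 0.330768
Restricting to configurations with genuine card theft present: 0.220111 + 0.032386 = 0.252497.
Hence the posterior is 0.252497/0.330768 ≈ 0.763.

Now also conditioning on cardholder travelling abroad=true:
For the numerator, keep only genuine card theft=true terms: 0.9*0.346 = 0.311400
The normalizing constant is 0.72*0.654 + 0.9*0.346 = 0.782280
Posterior = 0.311400 / 0.782280 ≈ 0.398
This is intercausal reasoning (explaining away): once cardholder travelling abroad accounts for the fraud alert, genuine card theft becomes less likely.

P(genuine card theft | fraud alert) ≈ 0.763; P(genuine card theft | fraud alert, cardholder travelling abroad) ≈ 0.398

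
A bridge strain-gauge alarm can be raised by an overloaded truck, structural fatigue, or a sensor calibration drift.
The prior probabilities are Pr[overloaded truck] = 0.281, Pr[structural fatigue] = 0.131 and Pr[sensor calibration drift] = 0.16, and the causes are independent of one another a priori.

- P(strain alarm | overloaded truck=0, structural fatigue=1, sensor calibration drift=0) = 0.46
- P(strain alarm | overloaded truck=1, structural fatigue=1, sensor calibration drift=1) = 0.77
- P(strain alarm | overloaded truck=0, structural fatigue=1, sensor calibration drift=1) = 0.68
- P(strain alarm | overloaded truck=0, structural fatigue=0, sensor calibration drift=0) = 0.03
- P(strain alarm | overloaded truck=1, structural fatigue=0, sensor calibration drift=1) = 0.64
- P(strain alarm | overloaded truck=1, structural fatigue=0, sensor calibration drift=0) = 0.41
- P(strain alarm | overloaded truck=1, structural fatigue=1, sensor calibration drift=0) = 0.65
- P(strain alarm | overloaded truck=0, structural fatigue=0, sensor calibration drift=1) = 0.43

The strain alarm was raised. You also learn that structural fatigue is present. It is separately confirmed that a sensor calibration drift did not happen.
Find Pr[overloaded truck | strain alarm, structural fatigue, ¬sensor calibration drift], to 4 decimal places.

Pr[overloaded truck | strain alarm, structural fatigue, ¬sensor calibration drift] ≈ 0.3558

For the numerator, keep only overloaded truck=true terms: 0.65×0.281 = 0.182650
The normalizing constant is 0.46×0.719 + 0.65×0.281 = 0.513390
P(overloaded truck | strain alarm, structural fatigue, ¬sensor calibration drift) = 0.182650/0.513390 ≈ 0.3558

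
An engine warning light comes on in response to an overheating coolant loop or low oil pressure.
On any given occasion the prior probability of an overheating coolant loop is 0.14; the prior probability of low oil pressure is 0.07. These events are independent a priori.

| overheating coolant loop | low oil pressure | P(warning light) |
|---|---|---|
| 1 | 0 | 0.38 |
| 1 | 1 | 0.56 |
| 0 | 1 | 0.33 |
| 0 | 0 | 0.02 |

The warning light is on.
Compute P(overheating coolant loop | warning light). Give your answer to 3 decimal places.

P(overheating coolant loop | warning light) ≈ 0.605

Weight on overheating coolant loop=true, given the evidence: 0.049476 + 0.005488 = 0.054964
Normalizer over all consistent configurations: 0.02×0.86×0.93 + 0.33×0.86×0.07 + 0.38×0.14×0.93 + 0.56×0.14×0.07 = 0.090826
Posterior = 0.054964 / 0.090826 ≈ 0.605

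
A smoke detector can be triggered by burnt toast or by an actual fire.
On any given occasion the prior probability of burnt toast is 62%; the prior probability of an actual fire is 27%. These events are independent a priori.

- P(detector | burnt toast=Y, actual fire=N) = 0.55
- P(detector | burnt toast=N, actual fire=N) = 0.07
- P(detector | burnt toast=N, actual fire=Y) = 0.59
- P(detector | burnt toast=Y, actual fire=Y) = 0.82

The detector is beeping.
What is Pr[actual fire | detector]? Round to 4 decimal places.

P(detector) = 0.07×0.38×0.73 + 0.59×0.38×0.27 + 0.55×0.62×0.73 + 0.82×0.62×0.27 = 0.019418 + 0.060534 + 0.248930 + 0.137268 = 0.466150
Restricting to configurations with actual fire present: 0.060534 + 0.137268 = 0.197802.
Hence the posterior is 0.197802/0.466150 ≈ 0.4243.

Pr[actual fire | detector] ≈ 0.4243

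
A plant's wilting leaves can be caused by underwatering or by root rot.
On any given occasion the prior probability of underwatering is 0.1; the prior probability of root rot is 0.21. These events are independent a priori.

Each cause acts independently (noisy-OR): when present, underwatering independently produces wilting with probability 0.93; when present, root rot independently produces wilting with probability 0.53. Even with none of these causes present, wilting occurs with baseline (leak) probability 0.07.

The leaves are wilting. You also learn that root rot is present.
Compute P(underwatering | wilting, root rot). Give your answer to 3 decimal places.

P(underwatering | wilting, root rot) ≈ 0.161

Under noisy-OR, P(wilting | causes) = 1 − (1−0.07)·∏(1−qᵢ) over the active causes.
P(wilting | root rot) = 0.5629·0.9 + 0.969403·0.1 = 0.506610 + 0.096940 = 0.603550
Of this, 0.096940 comes from 0.969403·0.1 (the underwatering=true cases).
So P(underwatering | wilting, root rot) = 0.096940/0.603550 ≈ 0.161.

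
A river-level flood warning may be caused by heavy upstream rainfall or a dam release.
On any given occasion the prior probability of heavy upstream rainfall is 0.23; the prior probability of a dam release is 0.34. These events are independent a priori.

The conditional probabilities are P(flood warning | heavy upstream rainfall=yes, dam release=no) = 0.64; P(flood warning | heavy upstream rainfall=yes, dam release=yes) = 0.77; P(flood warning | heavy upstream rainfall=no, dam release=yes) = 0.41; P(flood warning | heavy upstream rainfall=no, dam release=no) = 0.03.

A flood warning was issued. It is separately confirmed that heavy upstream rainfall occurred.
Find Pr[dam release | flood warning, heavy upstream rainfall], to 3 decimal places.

Weight on dam release=true, given the evidence: 0.77×0.34 = 0.261800
Normalizer over all consistent configurations: 0.64×0.66 + 0.77×0.34 = 0.684200
Posterior = 0.261800 / 0.684200 ≈ 0.383

Pr[dam release | flood warning, heavy upstream rainfall] ≈ 0.383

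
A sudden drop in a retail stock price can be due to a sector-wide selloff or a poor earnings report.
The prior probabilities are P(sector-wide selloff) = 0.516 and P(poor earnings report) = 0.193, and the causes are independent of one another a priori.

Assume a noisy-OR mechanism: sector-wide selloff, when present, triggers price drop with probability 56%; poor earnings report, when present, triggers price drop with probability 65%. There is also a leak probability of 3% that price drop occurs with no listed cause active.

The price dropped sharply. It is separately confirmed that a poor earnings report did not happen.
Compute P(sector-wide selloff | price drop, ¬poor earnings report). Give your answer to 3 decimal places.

P(sector-wide selloff | price drop, ¬poor earnings report) ≈ 0.953

Under noisy-OR, P(price drop | causes) = 1 − (1−0.03)·∏(1−qᵢ) over the active causes.
Enumerate both values of sector-wide selloff and weight by the priors:
  P(price drop | ¬poor earnings report) = 0.03×0.484 + 0.5732×0.516
        = 0.014520 + 0.295771 = 0.310291
The terms with sector-wide selloff present sum to 0.295771, so
  P(sector-wide selloff | price drop, ¬poor earnings report) = 0.295771 / 0.310291 ≈ 0.953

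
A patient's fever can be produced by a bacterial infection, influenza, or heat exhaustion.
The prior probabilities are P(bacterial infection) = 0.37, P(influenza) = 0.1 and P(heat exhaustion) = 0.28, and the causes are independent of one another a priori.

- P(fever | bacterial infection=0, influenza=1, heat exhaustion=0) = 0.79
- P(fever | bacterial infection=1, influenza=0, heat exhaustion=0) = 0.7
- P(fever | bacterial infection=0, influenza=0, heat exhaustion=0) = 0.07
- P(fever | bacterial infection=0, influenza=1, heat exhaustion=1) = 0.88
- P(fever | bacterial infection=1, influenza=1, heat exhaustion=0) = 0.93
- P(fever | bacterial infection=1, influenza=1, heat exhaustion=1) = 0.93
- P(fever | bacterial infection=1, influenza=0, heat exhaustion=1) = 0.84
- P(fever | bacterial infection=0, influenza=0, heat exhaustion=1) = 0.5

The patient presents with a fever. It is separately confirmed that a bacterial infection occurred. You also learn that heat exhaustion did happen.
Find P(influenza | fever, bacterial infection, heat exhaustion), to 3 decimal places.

P(fever | bacterial infection, heat exhaustion) = 0.84×0.9 + 0.93×0.1 = 0.756000 + 0.093000 = 0.849000
Restricting to configurations with influenza present: 0.93×0.1 = 0.093000.
Hence the posterior is 0.093000/0.849000 ≈ 0.110.

P(influenza | fever, bacterial infection, heat exhaustion) ≈ 0.110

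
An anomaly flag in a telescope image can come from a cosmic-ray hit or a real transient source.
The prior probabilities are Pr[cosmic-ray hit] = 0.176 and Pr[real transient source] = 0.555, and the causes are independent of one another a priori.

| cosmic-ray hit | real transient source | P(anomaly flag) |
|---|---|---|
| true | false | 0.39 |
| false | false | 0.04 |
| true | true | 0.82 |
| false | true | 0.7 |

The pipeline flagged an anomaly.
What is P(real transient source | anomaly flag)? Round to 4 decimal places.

For the numerator, keep only real transient source=true terms: 0.320124 + 0.080098 = 0.400222
Normalizer over all consistent configurations: 0.04*0.824*0.445 + 0.7*0.824*0.555 + 0.39*0.176*0.445 + 0.82*0.176*0.555 = 0.445434
P(real transient source | anomaly flag) = 0.400222/0.445434 ≈ 0.8985

P(real transient source | anomaly flag) ≈ 0.8985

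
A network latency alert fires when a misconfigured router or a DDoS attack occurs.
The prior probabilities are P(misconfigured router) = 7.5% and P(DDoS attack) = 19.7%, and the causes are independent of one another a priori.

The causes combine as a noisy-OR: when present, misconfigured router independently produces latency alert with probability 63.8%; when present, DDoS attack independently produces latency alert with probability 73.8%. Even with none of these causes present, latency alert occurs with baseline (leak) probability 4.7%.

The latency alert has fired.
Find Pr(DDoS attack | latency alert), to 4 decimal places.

Pr(DDoS attack | latency alert) ≈ 0.6688

Under noisy-OR, P(latency alert | causes) = 1 − (1−0.047)·∏(1−qᵢ) over the active causes.
For the numerator, keep only DDoS attack=true terms: 0.136726 + 0.013440 = 0.150166
Denominator P(latency alert): 0.047·0.925·0.803 + 0.750314·0.925·0.197 + 0.655014·0.075·0.803 + 0.909614·0.075·0.197 = 0.224524
Posterior = 0.150166 / 0.224524 ≈ 0.6688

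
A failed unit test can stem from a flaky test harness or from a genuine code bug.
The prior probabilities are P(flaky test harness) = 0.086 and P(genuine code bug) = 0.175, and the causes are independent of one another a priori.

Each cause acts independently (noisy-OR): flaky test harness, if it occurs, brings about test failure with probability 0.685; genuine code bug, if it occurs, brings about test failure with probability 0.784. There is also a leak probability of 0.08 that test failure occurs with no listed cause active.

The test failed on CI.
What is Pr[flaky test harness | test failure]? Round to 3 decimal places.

Under noisy-OR, P(test failure | causes) = 1 − (1−0.08)·∏(1−qᵢ) over the active causes.
For the numerator, keep only flaky test harness=true terms: 0.050389 + 0.014108 = 0.064497
Denominator P(test failure): 0.08·0.914·0.825 + 0.80128·0.914·0.175 + 0.7102·0.086·0.825 + 0.937403·0.086·0.175 = 0.252986
Posterior = 0.064497 / 0.252986 ≈ 0.255

Pr[flaky test harness | test failure] ≈ 0.255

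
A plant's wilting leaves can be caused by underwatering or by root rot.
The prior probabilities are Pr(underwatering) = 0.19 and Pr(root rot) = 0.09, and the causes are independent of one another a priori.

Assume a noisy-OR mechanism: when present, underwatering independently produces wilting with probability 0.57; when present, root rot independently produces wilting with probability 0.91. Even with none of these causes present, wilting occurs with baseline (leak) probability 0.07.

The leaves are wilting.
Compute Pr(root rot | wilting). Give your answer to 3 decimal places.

Pr(root rot | wilting) ≈ 0.349

Under noisy-OR, P(wilting | causes) = 1 − (1−0.07)·∏(1−qᵢ) over the active causes.
Enumerate the 4 (underwatering, root rot) configurations and weight by the priors:
  P(wilting) = 0.07×0.81×0.91 + 0.9163×0.81×0.09 + 0.6001×0.19×0.91 + 0.964009×0.19×0.09
        = 0.051597 + 0.066798 + 0.103757 + 0.016485 = 0.238637
Configurations with root rot contribute 0.083283, so
  P(root rot | wilting) = 0.083283 / 0.238637 ≈ 0.349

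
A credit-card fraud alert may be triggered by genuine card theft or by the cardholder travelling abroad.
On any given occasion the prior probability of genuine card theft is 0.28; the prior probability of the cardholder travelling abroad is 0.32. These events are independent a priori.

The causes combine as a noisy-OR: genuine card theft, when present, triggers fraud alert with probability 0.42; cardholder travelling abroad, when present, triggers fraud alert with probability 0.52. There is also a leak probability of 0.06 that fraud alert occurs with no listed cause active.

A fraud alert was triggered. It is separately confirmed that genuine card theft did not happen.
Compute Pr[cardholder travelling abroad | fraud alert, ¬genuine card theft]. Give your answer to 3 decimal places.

Under noisy-OR, P(fraud alert | causes) = 1 − (1−0.06)·∏(1−qᵢ) over the active causes.
Numerator (weight on configurations with cardholder travelling abroad): 0.5488*0.32 = 0.175616
The normalizing constant is 0.06*0.68 + 0.5488*0.32 = 0.216416
P(cardholder travelling abroad | fraud alert, ¬genuine card theft) = 0.175616/0.216416 ≈ 0.811

Pr[cardholder travelling abroad | fraud alert, ¬genuine card theft] ≈ 0.811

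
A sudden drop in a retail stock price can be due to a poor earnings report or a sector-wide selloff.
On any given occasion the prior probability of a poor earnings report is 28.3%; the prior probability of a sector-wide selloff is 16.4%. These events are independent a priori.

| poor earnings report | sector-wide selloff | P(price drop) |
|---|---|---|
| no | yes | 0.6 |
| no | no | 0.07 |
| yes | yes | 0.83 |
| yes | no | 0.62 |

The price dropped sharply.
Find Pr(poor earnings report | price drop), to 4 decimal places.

By total probability over the 4 (poor earnings report, sector-wide selloff) configurations:
  P(price drop) = 0.07*0.717*0.836 + 0.6*0.717*0.164 + 0.62*0.283*0.836 + 0.83*0.283*0.164
        = 0.041959 + 0.070553 + 0.146685 + 0.038522 = 0.297719
Configurations with poor earnings report contribute 0.185207, so
  P(poor earnings report | price drop) = 0.185207 / 0.297719 ≈ 0.6221

Pr(poor earnings report | price drop) ≈ 0.6221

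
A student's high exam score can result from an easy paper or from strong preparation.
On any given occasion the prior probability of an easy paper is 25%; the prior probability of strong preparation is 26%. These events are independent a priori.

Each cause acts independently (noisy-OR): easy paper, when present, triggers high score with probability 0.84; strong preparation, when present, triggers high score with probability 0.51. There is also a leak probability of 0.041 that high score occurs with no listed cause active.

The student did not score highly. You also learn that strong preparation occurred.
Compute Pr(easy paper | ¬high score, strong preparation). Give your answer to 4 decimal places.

Pr(easy paper | ¬high score, strong preparation) ≈ 0.0506

Under noisy-OR, P(high score | causes) = 1 − (1−0.041)·∏(1−qᵢ) over the active causes.
For the numerator, keep only easy paper=true terms: 0.075186·0.25 = 0.018797
Normalizer over all consistent configurations: 0.46991·0.75 + 0.075186·0.25 = 0.371229
P(easy paper | ¬high score, strong preparation) = 0.018797/0.371229 ≈ 0.0506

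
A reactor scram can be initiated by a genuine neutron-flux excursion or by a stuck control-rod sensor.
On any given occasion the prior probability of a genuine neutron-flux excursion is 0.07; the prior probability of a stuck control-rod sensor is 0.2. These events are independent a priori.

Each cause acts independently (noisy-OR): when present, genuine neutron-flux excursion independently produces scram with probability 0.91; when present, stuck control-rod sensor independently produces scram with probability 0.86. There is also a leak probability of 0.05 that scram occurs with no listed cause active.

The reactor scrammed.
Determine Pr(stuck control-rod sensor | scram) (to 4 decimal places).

Under noisy-OR, P(scram | causes) = 1 − (1−0.05)·∏(1−qᵢ) over the active causes.
P(scram) = 0.05×0.93×0.8 + 0.867×0.93×0.2 + 0.9145×0.07×0.8 + 0.98803×0.07×0.2 = 0.037200 + 0.161262 + 0.051212 + 0.013832 = 0.263506
The stuck control-rod sensor-present share is 0.161262 + 0.013832 = 0.175094.
Hence the posterior is 0.175094/0.263506 ≈ 0.6645.

Pr(stuck control-rod sensor | scram) ≈ 0.6645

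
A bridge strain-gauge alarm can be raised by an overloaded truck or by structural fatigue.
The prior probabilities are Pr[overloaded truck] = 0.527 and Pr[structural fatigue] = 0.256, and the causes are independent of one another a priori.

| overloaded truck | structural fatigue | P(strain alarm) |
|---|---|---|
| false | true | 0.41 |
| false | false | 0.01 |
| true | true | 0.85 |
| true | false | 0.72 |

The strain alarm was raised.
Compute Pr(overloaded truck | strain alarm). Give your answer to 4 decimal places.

Pr(overloaded truck | strain alarm) ≈ 0.8819

Weight on overloaded truck=true, given the evidence: 0.282303 + 0.114675 = 0.396978
Normalizer over all consistent configurations: 0.01·0.473·0.744 + 0.41·0.473·0.256 + 0.72·0.527·0.744 + 0.85·0.527·0.256 = 0.450143
P(overloaded truck | strain alarm) = 0.396978/0.450143 ≈ 0.8819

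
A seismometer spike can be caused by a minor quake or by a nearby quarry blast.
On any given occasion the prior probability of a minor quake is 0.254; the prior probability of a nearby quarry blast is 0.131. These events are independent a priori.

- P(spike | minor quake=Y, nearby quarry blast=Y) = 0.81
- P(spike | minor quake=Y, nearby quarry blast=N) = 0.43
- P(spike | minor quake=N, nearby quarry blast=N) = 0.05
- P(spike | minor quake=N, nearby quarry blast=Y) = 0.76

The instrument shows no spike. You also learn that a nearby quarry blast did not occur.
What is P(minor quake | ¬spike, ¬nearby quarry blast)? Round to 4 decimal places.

P(minor quake | ¬spike, ¬nearby quarry blast) ≈ 0.1696

By total probability over both values of minor quake:
  P(¬spike | ¬nearby quarry blast) = 0.95·0.746 + 0.57·0.254
        = 0.708700 + 0.144780 = 0.853480
Keeping only the minor quake-present terms gives 0.144780, so
  P(minor quake | ¬spike, ¬nearby quarry blast) = 0.144780 / 0.853480 ≈ 0.1696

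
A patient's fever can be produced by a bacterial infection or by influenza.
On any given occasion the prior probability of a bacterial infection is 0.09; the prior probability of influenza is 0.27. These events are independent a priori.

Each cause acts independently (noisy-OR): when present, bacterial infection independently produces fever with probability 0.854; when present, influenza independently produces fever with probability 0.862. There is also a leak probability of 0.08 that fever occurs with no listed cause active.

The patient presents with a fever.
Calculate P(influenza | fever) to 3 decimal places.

Under noisy-OR, P(fever | causes) = 1 − (1−0.08)·∏(1−qᵢ) over the active causes.
P(fever) = 0.08*0.91*0.73 + 0.87304*0.91*0.27 + 0.86568*0.09*0.73 + 0.981464*0.09*0.27 = 0.053144 + 0.214506 + 0.056875 + 0.023850 = 0.348375
The influenza-present share is 0.214506 + 0.023850 = 0.238356.
So P(influenza | fever) = 0.238356/0.348375 ≈ 0.684.

P(influenza | fever) ≈ 0.684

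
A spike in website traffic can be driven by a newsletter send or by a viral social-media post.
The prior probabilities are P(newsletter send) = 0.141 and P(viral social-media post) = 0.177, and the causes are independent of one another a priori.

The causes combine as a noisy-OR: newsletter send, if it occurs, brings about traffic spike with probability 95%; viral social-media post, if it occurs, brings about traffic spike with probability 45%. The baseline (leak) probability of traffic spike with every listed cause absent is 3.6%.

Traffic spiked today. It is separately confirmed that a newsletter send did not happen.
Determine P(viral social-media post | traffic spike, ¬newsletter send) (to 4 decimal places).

P(viral social-media post | traffic spike, ¬newsletter send) ≈ 0.7373

Under noisy-OR, P(traffic spike | causes) = 1 − (1−0.036)·∏(1−qᵢ) over the active causes.
P(traffic spike | ¬newsletter send) = 0.036×0.823 + 0.4698×0.177 = 0.029628 + 0.083155 = 0.112783
The viral social-media post-present share is 0.4698×0.177 = 0.083155.
P(viral social-media post | traffic spike, ¬newsletter send) = 0.083155 / 0.112783 ≈ 0.7373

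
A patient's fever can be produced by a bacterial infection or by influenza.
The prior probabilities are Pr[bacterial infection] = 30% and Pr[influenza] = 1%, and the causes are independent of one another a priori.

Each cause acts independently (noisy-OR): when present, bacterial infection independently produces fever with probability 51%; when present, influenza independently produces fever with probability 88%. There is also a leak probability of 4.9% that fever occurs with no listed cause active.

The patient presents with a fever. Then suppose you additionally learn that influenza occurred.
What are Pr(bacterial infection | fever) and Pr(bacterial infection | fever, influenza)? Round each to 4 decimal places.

Under noisy-OR, P(fever | causes) = 1 − (1−0.049)·∏(1−qᵢ) over the active causes.
P(fever) = 0.049×0.7×0.99 + 0.88588×0.7×0.01 + 0.53401×0.3×0.99 + 0.944081×0.3×0.01 = 0.033957 + 0.006201 + 0.158601 + 0.002832 = 0.201591
Restricting to configurations with bacterial infection present: 0.158601 + 0.002832 = 0.161433.
So P(bacterial infection | fever) = 0.161433/0.201591 ≈ 0.8008.

With the extra evidence:
Sum P(fever|·) weighted by the priors over both values of bacterial infection:
  P(fever | influenza) = 0.88588*0.7 + 0.944081*0.3
        = 0.620116 + 0.283224 = 0.903340
Configurations with bacterial infection contribute 0.283224, so
  P(bacterial infection | fever, influenza) = 0.283224 / 0.903340 ≈ 0.3135

Pr(bacterial infection | fever) ≈ 0.8008; Pr(bacterial infection | fever, influenza) ≈ 0.3135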